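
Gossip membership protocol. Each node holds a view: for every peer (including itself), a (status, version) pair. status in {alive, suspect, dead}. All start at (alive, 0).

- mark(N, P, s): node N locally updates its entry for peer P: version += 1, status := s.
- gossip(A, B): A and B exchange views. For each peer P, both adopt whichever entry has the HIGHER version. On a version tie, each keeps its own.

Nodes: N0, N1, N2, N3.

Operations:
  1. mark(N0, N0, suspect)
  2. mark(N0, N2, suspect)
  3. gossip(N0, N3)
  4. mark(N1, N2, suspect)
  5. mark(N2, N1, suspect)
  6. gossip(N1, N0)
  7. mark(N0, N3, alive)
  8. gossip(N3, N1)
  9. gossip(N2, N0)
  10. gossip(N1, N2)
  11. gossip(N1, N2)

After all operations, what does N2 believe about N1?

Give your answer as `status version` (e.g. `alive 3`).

Op 1: N0 marks N0=suspect -> (suspect,v1)
Op 2: N0 marks N2=suspect -> (suspect,v1)
Op 3: gossip N0<->N3 -> N0.N0=(suspect,v1) N0.N1=(alive,v0) N0.N2=(suspect,v1) N0.N3=(alive,v0) | N3.N0=(suspect,v1) N3.N1=(alive,v0) N3.N2=(suspect,v1) N3.N3=(alive,v0)
Op 4: N1 marks N2=suspect -> (suspect,v1)
Op 5: N2 marks N1=suspect -> (suspect,v1)
Op 6: gossip N1<->N0 -> N1.N0=(suspect,v1) N1.N1=(alive,v0) N1.N2=(suspect,v1) N1.N3=(alive,v0) | N0.N0=(suspect,v1) N0.N1=(alive,v0) N0.N2=(suspect,v1) N0.N3=(alive,v0)
Op 7: N0 marks N3=alive -> (alive,v1)
Op 8: gossip N3<->N1 -> N3.N0=(suspect,v1) N3.N1=(alive,v0) N3.N2=(suspect,v1) N3.N3=(alive,v0) | N1.N0=(suspect,v1) N1.N1=(alive,v0) N1.N2=(suspect,v1) N1.N3=(alive,v0)
Op 9: gossip N2<->N0 -> N2.N0=(suspect,v1) N2.N1=(suspect,v1) N2.N2=(suspect,v1) N2.N3=(alive,v1) | N0.N0=(suspect,v1) N0.N1=(suspect,v1) N0.N2=(suspect,v1) N0.N3=(alive,v1)
Op 10: gossip N1<->N2 -> N1.N0=(suspect,v1) N1.N1=(suspect,v1) N1.N2=(suspect,v1) N1.N3=(alive,v1) | N2.N0=(suspect,v1) N2.N1=(suspect,v1) N2.N2=(suspect,v1) N2.N3=(alive,v1)
Op 11: gossip N1<->N2 -> N1.N0=(suspect,v1) N1.N1=(suspect,v1) N1.N2=(suspect,v1) N1.N3=(alive,v1) | N2.N0=(suspect,v1) N2.N1=(suspect,v1) N2.N2=(suspect,v1) N2.N3=(alive,v1)

Answer: suspect 1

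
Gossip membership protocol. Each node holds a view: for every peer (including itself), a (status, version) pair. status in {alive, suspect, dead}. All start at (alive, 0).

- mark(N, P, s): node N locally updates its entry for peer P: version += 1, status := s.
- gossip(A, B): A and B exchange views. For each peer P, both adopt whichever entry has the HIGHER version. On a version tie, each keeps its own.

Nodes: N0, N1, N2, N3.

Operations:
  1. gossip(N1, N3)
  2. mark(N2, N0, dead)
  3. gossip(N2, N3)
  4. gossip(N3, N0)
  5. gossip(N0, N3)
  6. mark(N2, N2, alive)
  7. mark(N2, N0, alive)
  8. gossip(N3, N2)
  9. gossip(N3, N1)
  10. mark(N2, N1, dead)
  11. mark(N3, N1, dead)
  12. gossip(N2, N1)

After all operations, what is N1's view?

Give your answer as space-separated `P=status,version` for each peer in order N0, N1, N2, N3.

Answer: N0=alive,2 N1=dead,1 N2=alive,1 N3=alive,0

Derivation:
Op 1: gossip N1<->N3 -> N1.N0=(alive,v0) N1.N1=(alive,v0) N1.N2=(alive,v0) N1.N3=(alive,v0) | N3.N0=(alive,v0) N3.N1=(alive,v0) N3.N2=(alive,v0) N3.N3=(alive,v0)
Op 2: N2 marks N0=dead -> (dead,v1)
Op 3: gossip N2<->N3 -> N2.N0=(dead,v1) N2.N1=(alive,v0) N2.N2=(alive,v0) N2.N3=(alive,v0) | N3.N0=(dead,v1) N3.N1=(alive,v0) N3.N2=(alive,v0) N3.N3=(alive,v0)
Op 4: gossip N3<->N0 -> N3.N0=(dead,v1) N3.N1=(alive,v0) N3.N2=(alive,v0) N3.N3=(alive,v0) | N0.N0=(dead,v1) N0.N1=(alive,v0) N0.N2=(alive,v0) N0.N3=(alive,v0)
Op 5: gossip N0<->N3 -> N0.N0=(dead,v1) N0.N1=(alive,v0) N0.N2=(alive,v0) N0.N3=(alive,v0) | N3.N0=(dead,v1) N3.N1=(alive,v0) N3.N2=(alive,v0) N3.N3=(alive,v0)
Op 6: N2 marks N2=alive -> (alive,v1)
Op 7: N2 marks N0=alive -> (alive,v2)
Op 8: gossip N3<->N2 -> N3.N0=(alive,v2) N3.N1=(alive,v0) N3.N2=(alive,v1) N3.N3=(alive,v0) | N2.N0=(alive,v2) N2.N1=(alive,v0) N2.N2=(alive,v1) N2.N3=(alive,v0)
Op 9: gossip N3<->N1 -> N3.N0=(alive,v2) N3.N1=(alive,v0) N3.N2=(alive,v1) N3.N3=(alive,v0) | N1.N0=(alive,v2) N1.N1=(alive,v0) N1.N2=(alive,v1) N1.N3=(alive,v0)
Op 10: N2 marks N1=dead -> (dead,v1)
Op 11: N3 marks N1=dead -> (dead,v1)
Op 12: gossip N2<->N1 -> N2.N0=(alive,v2) N2.N1=(dead,v1) N2.N2=(alive,v1) N2.N3=(alive,v0) | N1.N0=(alive,v2) N1.N1=(dead,v1) N1.N2=(alive,v1) N1.N3=(alive,v0)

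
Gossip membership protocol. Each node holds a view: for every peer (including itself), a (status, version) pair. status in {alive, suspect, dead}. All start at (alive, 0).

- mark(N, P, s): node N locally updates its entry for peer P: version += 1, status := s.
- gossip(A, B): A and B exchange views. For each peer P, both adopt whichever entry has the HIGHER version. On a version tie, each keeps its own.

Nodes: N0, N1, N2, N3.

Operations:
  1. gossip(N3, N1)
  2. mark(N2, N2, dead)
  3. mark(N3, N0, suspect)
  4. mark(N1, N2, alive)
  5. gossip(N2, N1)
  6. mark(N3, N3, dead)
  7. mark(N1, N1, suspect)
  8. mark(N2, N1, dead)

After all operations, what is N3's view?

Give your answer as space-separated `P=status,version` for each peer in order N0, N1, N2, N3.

Op 1: gossip N3<->N1 -> N3.N0=(alive,v0) N3.N1=(alive,v0) N3.N2=(alive,v0) N3.N3=(alive,v0) | N1.N0=(alive,v0) N1.N1=(alive,v0) N1.N2=(alive,v0) N1.N3=(alive,v0)
Op 2: N2 marks N2=dead -> (dead,v1)
Op 3: N3 marks N0=suspect -> (suspect,v1)
Op 4: N1 marks N2=alive -> (alive,v1)
Op 5: gossip N2<->N1 -> N2.N0=(alive,v0) N2.N1=(alive,v0) N2.N2=(dead,v1) N2.N3=(alive,v0) | N1.N0=(alive,v0) N1.N1=(alive,v0) N1.N2=(alive,v1) N1.N3=(alive,v0)
Op 6: N3 marks N3=dead -> (dead,v1)
Op 7: N1 marks N1=suspect -> (suspect,v1)
Op 8: N2 marks N1=dead -> (dead,v1)

Answer: N0=suspect,1 N1=alive,0 N2=alive,0 N3=dead,1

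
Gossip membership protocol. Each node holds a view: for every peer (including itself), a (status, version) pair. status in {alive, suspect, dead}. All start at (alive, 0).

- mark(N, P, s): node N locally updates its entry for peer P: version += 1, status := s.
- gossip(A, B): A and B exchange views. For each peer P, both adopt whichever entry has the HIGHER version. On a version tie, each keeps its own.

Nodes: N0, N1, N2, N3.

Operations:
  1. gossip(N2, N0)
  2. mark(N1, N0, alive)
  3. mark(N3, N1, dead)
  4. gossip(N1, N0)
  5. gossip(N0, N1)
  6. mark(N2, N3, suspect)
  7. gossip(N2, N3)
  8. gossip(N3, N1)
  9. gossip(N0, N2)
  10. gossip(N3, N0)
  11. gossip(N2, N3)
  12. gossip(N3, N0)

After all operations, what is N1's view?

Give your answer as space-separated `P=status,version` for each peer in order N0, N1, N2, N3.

Op 1: gossip N2<->N0 -> N2.N0=(alive,v0) N2.N1=(alive,v0) N2.N2=(alive,v0) N2.N3=(alive,v0) | N0.N0=(alive,v0) N0.N1=(alive,v0) N0.N2=(alive,v0) N0.N3=(alive,v0)
Op 2: N1 marks N0=alive -> (alive,v1)
Op 3: N3 marks N1=dead -> (dead,v1)
Op 4: gossip N1<->N0 -> N1.N0=(alive,v1) N1.N1=(alive,v0) N1.N2=(alive,v0) N1.N3=(alive,v0) | N0.N0=(alive,v1) N0.N1=(alive,v0) N0.N2=(alive,v0) N0.N3=(alive,v0)
Op 5: gossip N0<->N1 -> N0.N0=(alive,v1) N0.N1=(alive,v0) N0.N2=(alive,v0) N0.N3=(alive,v0) | N1.N0=(alive,v1) N1.N1=(alive,v0) N1.N2=(alive,v0) N1.N3=(alive,v0)
Op 6: N2 marks N3=suspect -> (suspect,v1)
Op 7: gossip N2<->N3 -> N2.N0=(alive,v0) N2.N1=(dead,v1) N2.N2=(alive,v0) N2.N3=(suspect,v1) | N3.N0=(alive,v0) N3.N1=(dead,v1) N3.N2=(alive,v0) N3.N3=(suspect,v1)
Op 8: gossip N3<->N1 -> N3.N0=(alive,v1) N3.N1=(dead,v1) N3.N2=(alive,v0) N3.N3=(suspect,v1) | N1.N0=(alive,v1) N1.N1=(dead,v1) N1.N2=(alive,v0) N1.N3=(suspect,v1)
Op 9: gossip N0<->N2 -> N0.N0=(alive,v1) N0.N1=(dead,v1) N0.N2=(alive,v0) N0.N3=(suspect,v1) | N2.N0=(alive,v1) N2.N1=(dead,v1) N2.N2=(alive,v0) N2.N3=(suspect,v1)
Op 10: gossip N3<->N0 -> N3.N0=(alive,v1) N3.N1=(dead,v1) N3.N2=(alive,v0) N3.N3=(suspect,v1) | N0.N0=(alive,v1) N0.N1=(dead,v1) N0.N2=(alive,v0) N0.N3=(suspect,v1)
Op 11: gossip N2<->N3 -> N2.N0=(alive,v1) N2.N1=(dead,v1) N2.N2=(alive,v0) N2.N3=(suspect,v1) | N3.N0=(alive,v1) N3.N1=(dead,v1) N3.N2=(alive,v0) N3.N3=(suspect,v1)
Op 12: gossip N3<->N0 -> N3.N0=(alive,v1) N3.N1=(dead,v1) N3.N2=(alive,v0) N3.N3=(suspect,v1) | N0.N0=(alive,v1) N0.N1=(dead,v1) N0.N2=(alive,v0) N0.N3=(suspect,v1)

Answer: N0=alive,1 N1=dead,1 N2=alive,0 N3=suspect,1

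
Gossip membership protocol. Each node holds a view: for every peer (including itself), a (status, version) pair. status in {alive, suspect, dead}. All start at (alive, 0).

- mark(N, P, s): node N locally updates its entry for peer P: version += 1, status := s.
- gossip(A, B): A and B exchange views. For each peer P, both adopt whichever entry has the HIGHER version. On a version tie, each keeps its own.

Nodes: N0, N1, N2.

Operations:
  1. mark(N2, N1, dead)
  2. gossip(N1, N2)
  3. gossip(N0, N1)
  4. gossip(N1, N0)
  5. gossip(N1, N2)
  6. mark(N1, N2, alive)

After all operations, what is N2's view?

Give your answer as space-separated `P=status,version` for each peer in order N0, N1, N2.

Answer: N0=alive,0 N1=dead,1 N2=alive,0

Derivation:
Op 1: N2 marks N1=dead -> (dead,v1)
Op 2: gossip N1<->N2 -> N1.N0=(alive,v0) N1.N1=(dead,v1) N1.N2=(alive,v0) | N2.N0=(alive,v0) N2.N1=(dead,v1) N2.N2=(alive,v0)
Op 3: gossip N0<->N1 -> N0.N0=(alive,v0) N0.N1=(dead,v1) N0.N2=(alive,v0) | N1.N0=(alive,v0) N1.N1=(dead,v1) N1.N2=(alive,v0)
Op 4: gossip N1<->N0 -> N1.N0=(alive,v0) N1.N1=(dead,v1) N1.N2=(alive,v0) | N0.N0=(alive,v0) N0.N1=(dead,v1) N0.N2=(alive,v0)
Op 5: gossip N1<->N2 -> N1.N0=(alive,v0) N1.N1=(dead,v1) N1.N2=(alive,v0) | N2.N0=(alive,v0) N2.N1=(dead,v1) N2.N2=(alive,v0)
Op 6: N1 marks N2=alive -> (alive,v1)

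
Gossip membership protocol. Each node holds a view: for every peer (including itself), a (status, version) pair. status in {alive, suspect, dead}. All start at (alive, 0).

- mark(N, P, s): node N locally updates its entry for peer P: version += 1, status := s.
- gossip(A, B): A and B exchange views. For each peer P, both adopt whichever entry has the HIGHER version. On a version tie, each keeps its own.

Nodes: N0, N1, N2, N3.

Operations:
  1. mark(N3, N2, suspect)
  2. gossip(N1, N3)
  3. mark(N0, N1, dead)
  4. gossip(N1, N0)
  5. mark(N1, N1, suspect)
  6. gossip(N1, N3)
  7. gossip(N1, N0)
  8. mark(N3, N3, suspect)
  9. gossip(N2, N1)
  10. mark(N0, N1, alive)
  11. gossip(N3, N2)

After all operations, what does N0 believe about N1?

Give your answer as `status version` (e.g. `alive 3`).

Answer: alive 3

Derivation:
Op 1: N3 marks N2=suspect -> (suspect,v1)
Op 2: gossip N1<->N3 -> N1.N0=(alive,v0) N1.N1=(alive,v0) N1.N2=(suspect,v1) N1.N3=(alive,v0) | N3.N0=(alive,v0) N3.N1=(alive,v0) N3.N2=(suspect,v1) N3.N3=(alive,v0)
Op 3: N0 marks N1=dead -> (dead,v1)
Op 4: gossip N1<->N0 -> N1.N0=(alive,v0) N1.N1=(dead,v1) N1.N2=(suspect,v1) N1.N3=(alive,v0) | N0.N0=(alive,v0) N0.N1=(dead,v1) N0.N2=(suspect,v1) N0.N3=(alive,v0)
Op 5: N1 marks N1=suspect -> (suspect,v2)
Op 6: gossip N1<->N3 -> N1.N0=(alive,v0) N1.N1=(suspect,v2) N1.N2=(suspect,v1) N1.N3=(alive,v0) | N3.N0=(alive,v0) N3.N1=(suspect,v2) N3.N2=(suspect,v1) N3.N3=(alive,v0)
Op 7: gossip N1<->N0 -> N1.N0=(alive,v0) N1.N1=(suspect,v2) N1.N2=(suspect,v1) N1.N3=(alive,v0) | N0.N0=(alive,v0) N0.N1=(suspect,v2) N0.N2=(suspect,v1) N0.N3=(alive,v0)
Op 8: N3 marks N3=suspect -> (suspect,v1)
Op 9: gossip N2<->N1 -> N2.N0=(alive,v0) N2.N1=(suspect,v2) N2.N2=(suspect,v1) N2.N3=(alive,v0) | N1.N0=(alive,v0) N1.N1=(suspect,v2) N1.N2=(suspect,v1) N1.N3=(alive,v0)
Op 10: N0 marks N1=alive -> (alive,v3)
Op 11: gossip N3<->N2 -> N3.N0=(alive,v0) N3.N1=(suspect,v2) N3.N2=(suspect,v1) N3.N3=(suspect,v1) | N2.N0=(alive,v0) N2.N1=(suspect,v2) N2.N2=(suspect,v1) N2.N3=(suspect,v1)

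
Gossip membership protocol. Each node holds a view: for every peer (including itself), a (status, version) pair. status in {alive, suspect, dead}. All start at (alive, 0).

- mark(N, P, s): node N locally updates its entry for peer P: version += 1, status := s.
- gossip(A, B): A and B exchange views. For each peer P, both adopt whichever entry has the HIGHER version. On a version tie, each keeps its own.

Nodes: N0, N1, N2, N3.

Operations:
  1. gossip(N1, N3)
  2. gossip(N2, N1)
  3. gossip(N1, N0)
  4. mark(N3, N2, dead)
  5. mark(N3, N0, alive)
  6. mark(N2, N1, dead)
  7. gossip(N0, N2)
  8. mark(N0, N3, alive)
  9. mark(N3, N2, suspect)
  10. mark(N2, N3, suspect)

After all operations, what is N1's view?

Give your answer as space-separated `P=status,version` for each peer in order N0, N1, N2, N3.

Answer: N0=alive,0 N1=alive,0 N2=alive,0 N3=alive,0

Derivation:
Op 1: gossip N1<->N3 -> N1.N0=(alive,v0) N1.N1=(alive,v0) N1.N2=(alive,v0) N1.N3=(alive,v0) | N3.N0=(alive,v0) N3.N1=(alive,v0) N3.N2=(alive,v0) N3.N3=(alive,v0)
Op 2: gossip N2<->N1 -> N2.N0=(alive,v0) N2.N1=(alive,v0) N2.N2=(alive,v0) N2.N3=(alive,v0) | N1.N0=(alive,v0) N1.N1=(alive,v0) N1.N2=(alive,v0) N1.N3=(alive,v0)
Op 3: gossip N1<->N0 -> N1.N0=(alive,v0) N1.N1=(alive,v0) N1.N2=(alive,v0) N1.N3=(alive,v0) | N0.N0=(alive,v0) N0.N1=(alive,v0) N0.N2=(alive,v0) N0.N3=(alive,v0)
Op 4: N3 marks N2=dead -> (dead,v1)
Op 5: N3 marks N0=alive -> (alive,v1)
Op 6: N2 marks N1=dead -> (dead,v1)
Op 7: gossip N0<->N2 -> N0.N0=(alive,v0) N0.N1=(dead,v1) N0.N2=(alive,v0) N0.N3=(alive,v0) | N2.N0=(alive,v0) N2.N1=(dead,v1) N2.N2=(alive,v0) N2.N3=(alive,v0)
Op 8: N0 marks N3=alive -> (alive,v1)
Op 9: N3 marks N2=suspect -> (suspect,v2)
Op 10: N2 marks N3=suspect -> (suspect,v1)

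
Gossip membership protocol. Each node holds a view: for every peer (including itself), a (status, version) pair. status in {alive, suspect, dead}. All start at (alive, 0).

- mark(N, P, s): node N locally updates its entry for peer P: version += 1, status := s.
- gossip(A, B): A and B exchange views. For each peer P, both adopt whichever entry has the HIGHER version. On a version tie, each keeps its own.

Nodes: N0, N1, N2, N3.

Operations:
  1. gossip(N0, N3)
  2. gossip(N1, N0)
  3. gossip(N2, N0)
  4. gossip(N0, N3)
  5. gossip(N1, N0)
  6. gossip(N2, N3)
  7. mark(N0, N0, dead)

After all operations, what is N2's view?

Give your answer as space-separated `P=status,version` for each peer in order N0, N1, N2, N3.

Op 1: gossip N0<->N3 -> N0.N0=(alive,v0) N0.N1=(alive,v0) N0.N2=(alive,v0) N0.N3=(alive,v0) | N3.N0=(alive,v0) N3.N1=(alive,v0) N3.N2=(alive,v0) N3.N3=(alive,v0)
Op 2: gossip N1<->N0 -> N1.N0=(alive,v0) N1.N1=(alive,v0) N1.N2=(alive,v0) N1.N3=(alive,v0) | N0.N0=(alive,v0) N0.N1=(alive,v0) N0.N2=(alive,v0) N0.N3=(alive,v0)
Op 3: gossip N2<->N0 -> N2.N0=(alive,v0) N2.N1=(alive,v0) N2.N2=(alive,v0) N2.N3=(alive,v0) | N0.N0=(alive,v0) N0.N1=(alive,v0) N0.N2=(alive,v0) N0.N3=(alive,v0)
Op 4: gossip N0<->N3 -> N0.N0=(alive,v0) N0.N1=(alive,v0) N0.N2=(alive,v0) N0.N3=(alive,v0) | N3.N0=(alive,v0) N3.N1=(alive,v0) N3.N2=(alive,v0) N3.N3=(alive,v0)
Op 5: gossip N1<->N0 -> N1.N0=(alive,v0) N1.N1=(alive,v0) N1.N2=(alive,v0) N1.N3=(alive,v0) | N0.N0=(alive,v0) N0.N1=(alive,v0) N0.N2=(alive,v0) N0.N3=(alive,v0)
Op 6: gossip N2<->N3 -> N2.N0=(alive,v0) N2.N1=(alive,v0) N2.N2=(alive,v0) N2.N3=(alive,v0) | N3.N0=(alive,v0) N3.N1=(alive,v0) N3.N2=(alive,v0) N3.N3=(alive,v0)
Op 7: N0 marks N0=dead -> (dead,v1)

Answer: N0=alive,0 N1=alive,0 N2=alive,0 N3=alive,0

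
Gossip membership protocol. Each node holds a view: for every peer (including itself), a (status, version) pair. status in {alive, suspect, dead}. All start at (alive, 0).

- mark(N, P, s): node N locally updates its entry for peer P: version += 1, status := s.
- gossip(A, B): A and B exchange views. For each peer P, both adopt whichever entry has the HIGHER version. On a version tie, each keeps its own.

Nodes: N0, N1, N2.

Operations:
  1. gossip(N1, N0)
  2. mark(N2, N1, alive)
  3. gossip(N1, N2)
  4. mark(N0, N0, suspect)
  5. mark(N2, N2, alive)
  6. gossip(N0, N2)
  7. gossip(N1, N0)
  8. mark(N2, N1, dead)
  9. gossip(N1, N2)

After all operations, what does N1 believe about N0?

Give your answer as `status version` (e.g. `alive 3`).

Op 1: gossip N1<->N0 -> N1.N0=(alive,v0) N1.N1=(alive,v0) N1.N2=(alive,v0) | N0.N0=(alive,v0) N0.N1=(alive,v0) N0.N2=(alive,v0)
Op 2: N2 marks N1=alive -> (alive,v1)
Op 3: gossip N1<->N2 -> N1.N0=(alive,v0) N1.N1=(alive,v1) N1.N2=(alive,v0) | N2.N0=(alive,v0) N2.N1=(alive,v1) N2.N2=(alive,v0)
Op 4: N0 marks N0=suspect -> (suspect,v1)
Op 5: N2 marks N2=alive -> (alive,v1)
Op 6: gossip N0<->N2 -> N0.N0=(suspect,v1) N0.N1=(alive,v1) N0.N2=(alive,v1) | N2.N0=(suspect,v1) N2.N1=(alive,v1) N2.N2=(alive,v1)
Op 7: gossip N1<->N0 -> N1.N0=(suspect,v1) N1.N1=(alive,v1) N1.N2=(alive,v1) | N0.N0=(suspect,v1) N0.N1=(alive,v1) N0.N2=(alive,v1)
Op 8: N2 marks N1=dead -> (dead,v2)
Op 9: gossip N1<->N2 -> N1.N0=(suspect,v1) N1.N1=(dead,v2) N1.N2=(alive,v1) | N2.N0=(suspect,v1) N2.N1=(dead,v2) N2.N2=(alive,v1)

Answer: suspect 1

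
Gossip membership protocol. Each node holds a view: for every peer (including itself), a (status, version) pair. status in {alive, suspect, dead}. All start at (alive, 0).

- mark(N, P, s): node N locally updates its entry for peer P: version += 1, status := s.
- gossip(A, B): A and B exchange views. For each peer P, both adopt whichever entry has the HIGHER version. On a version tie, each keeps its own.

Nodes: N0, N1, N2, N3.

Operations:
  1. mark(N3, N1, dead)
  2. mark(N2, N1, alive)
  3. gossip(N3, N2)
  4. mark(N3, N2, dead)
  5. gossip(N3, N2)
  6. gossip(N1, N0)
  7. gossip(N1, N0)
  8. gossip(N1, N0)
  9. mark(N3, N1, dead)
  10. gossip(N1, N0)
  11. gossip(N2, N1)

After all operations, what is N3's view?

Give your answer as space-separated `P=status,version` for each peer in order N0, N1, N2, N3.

Op 1: N3 marks N1=dead -> (dead,v1)
Op 2: N2 marks N1=alive -> (alive,v1)
Op 3: gossip N3<->N2 -> N3.N0=(alive,v0) N3.N1=(dead,v1) N3.N2=(alive,v0) N3.N3=(alive,v0) | N2.N0=(alive,v0) N2.N1=(alive,v1) N2.N2=(alive,v0) N2.N3=(alive,v0)
Op 4: N3 marks N2=dead -> (dead,v1)
Op 5: gossip N3<->N2 -> N3.N0=(alive,v0) N3.N1=(dead,v1) N3.N2=(dead,v1) N3.N3=(alive,v0) | N2.N0=(alive,v0) N2.N1=(alive,v1) N2.N2=(dead,v1) N2.N3=(alive,v0)
Op 6: gossip N1<->N0 -> N1.N0=(alive,v0) N1.N1=(alive,v0) N1.N2=(alive,v0) N1.N3=(alive,v0) | N0.N0=(alive,v0) N0.N1=(alive,v0) N0.N2=(alive,v0) N0.N3=(alive,v0)
Op 7: gossip N1<->N0 -> N1.N0=(alive,v0) N1.N1=(alive,v0) N1.N2=(alive,v0) N1.N3=(alive,v0) | N0.N0=(alive,v0) N0.N1=(alive,v0) N0.N2=(alive,v0) N0.N3=(alive,v0)
Op 8: gossip N1<->N0 -> N1.N0=(alive,v0) N1.N1=(alive,v0) N1.N2=(alive,v0) N1.N3=(alive,v0) | N0.N0=(alive,v0) N0.N1=(alive,v0) N0.N2=(alive,v0) N0.N3=(alive,v0)
Op 9: N3 marks N1=dead -> (dead,v2)
Op 10: gossip N1<->N0 -> N1.N0=(alive,v0) N1.N1=(alive,v0) N1.N2=(alive,v0) N1.N3=(alive,v0) | N0.N0=(alive,v0) N0.N1=(alive,v0) N0.N2=(alive,v0) N0.N3=(alive,v0)
Op 11: gossip N2<->N1 -> N2.N0=(alive,v0) N2.N1=(alive,v1) N2.N2=(dead,v1) N2.N3=(alive,v0) | N1.N0=(alive,v0) N1.N1=(alive,v1) N1.N2=(dead,v1) N1.N3=(alive,v0)

Answer: N0=alive,0 N1=dead,2 N2=dead,1 N3=alive,0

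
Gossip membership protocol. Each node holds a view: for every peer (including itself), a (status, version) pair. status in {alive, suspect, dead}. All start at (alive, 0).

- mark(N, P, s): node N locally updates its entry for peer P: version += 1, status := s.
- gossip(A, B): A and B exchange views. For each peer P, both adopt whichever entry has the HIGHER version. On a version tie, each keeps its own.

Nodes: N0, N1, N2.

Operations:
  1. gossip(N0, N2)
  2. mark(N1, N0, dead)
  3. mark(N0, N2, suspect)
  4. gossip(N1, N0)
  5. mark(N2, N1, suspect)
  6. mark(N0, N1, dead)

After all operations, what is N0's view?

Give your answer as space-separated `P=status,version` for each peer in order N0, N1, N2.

Op 1: gossip N0<->N2 -> N0.N0=(alive,v0) N0.N1=(alive,v0) N0.N2=(alive,v0) | N2.N0=(alive,v0) N2.N1=(alive,v0) N2.N2=(alive,v0)
Op 2: N1 marks N0=dead -> (dead,v1)
Op 3: N0 marks N2=suspect -> (suspect,v1)
Op 4: gossip N1<->N0 -> N1.N0=(dead,v1) N1.N1=(alive,v0) N1.N2=(suspect,v1) | N0.N0=(dead,v1) N0.N1=(alive,v0) N0.N2=(suspect,v1)
Op 5: N2 marks N1=suspect -> (suspect,v1)
Op 6: N0 marks N1=dead -> (dead,v1)

Answer: N0=dead,1 N1=dead,1 N2=suspect,1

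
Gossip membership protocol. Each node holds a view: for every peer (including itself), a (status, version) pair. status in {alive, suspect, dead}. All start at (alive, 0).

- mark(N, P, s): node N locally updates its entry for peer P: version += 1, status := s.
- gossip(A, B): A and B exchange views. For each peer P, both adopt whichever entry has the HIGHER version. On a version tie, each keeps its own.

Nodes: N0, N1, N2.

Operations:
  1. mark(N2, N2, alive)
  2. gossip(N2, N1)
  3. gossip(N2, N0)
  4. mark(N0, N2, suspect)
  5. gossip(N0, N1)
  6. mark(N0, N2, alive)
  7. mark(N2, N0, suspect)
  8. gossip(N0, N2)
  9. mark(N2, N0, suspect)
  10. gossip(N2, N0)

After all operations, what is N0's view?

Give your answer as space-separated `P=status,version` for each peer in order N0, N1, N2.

Op 1: N2 marks N2=alive -> (alive,v1)
Op 2: gossip N2<->N1 -> N2.N0=(alive,v0) N2.N1=(alive,v0) N2.N2=(alive,v1) | N1.N0=(alive,v0) N1.N1=(alive,v0) N1.N2=(alive,v1)
Op 3: gossip N2<->N0 -> N2.N0=(alive,v0) N2.N1=(alive,v0) N2.N2=(alive,v1) | N0.N0=(alive,v0) N0.N1=(alive,v0) N0.N2=(alive,v1)
Op 4: N0 marks N2=suspect -> (suspect,v2)
Op 5: gossip N0<->N1 -> N0.N0=(alive,v0) N0.N1=(alive,v0) N0.N2=(suspect,v2) | N1.N0=(alive,v0) N1.N1=(alive,v0) N1.N2=(suspect,v2)
Op 6: N0 marks N2=alive -> (alive,v3)
Op 7: N2 marks N0=suspect -> (suspect,v1)
Op 8: gossip N0<->N2 -> N0.N0=(suspect,v1) N0.N1=(alive,v0) N0.N2=(alive,v3) | N2.N0=(suspect,v1) N2.N1=(alive,v0) N2.N2=(alive,v3)
Op 9: N2 marks N0=suspect -> (suspect,v2)
Op 10: gossip N2<->N0 -> N2.N0=(suspect,v2) N2.N1=(alive,v0) N2.N2=(alive,v3) | N0.N0=(suspect,v2) N0.N1=(alive,v0) N0.N2=(alive,v3)

Answer: N0=suspect,2 N1=alive,0 N2=alive,3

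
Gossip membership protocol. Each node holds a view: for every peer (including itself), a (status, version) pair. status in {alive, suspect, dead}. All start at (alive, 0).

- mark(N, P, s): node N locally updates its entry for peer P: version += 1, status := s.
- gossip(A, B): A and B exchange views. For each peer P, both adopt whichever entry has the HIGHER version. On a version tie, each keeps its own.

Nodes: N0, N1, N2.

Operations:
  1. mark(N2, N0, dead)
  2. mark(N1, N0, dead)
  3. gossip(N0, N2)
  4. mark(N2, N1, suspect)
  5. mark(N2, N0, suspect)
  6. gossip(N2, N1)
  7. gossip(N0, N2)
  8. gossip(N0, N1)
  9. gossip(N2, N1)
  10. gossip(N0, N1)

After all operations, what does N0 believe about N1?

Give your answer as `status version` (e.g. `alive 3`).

Answer: suspect 1

Derivation:
Op 1: N2 marks N0=dead -> (dead,v1)
Op 2: N1 marks N0=dead -> (dead,v1)
Op 3: gossip N0<->N2 -> N0.N0=(dead,v1) N0.N1=(alive,v0) N0.N2=(alive,v0) | N2.N0=(dead,v1) N2.N1=(alive,v0) N2.N2=(alive,v0)
Op 4: N2 marks N1=suspect -> (suspect,v1)
Op 5: N2 marks N0=suspect -> (suspect,v2)
Op 6: gossip N2<->N1 -> N2.N0=(suspect,v2) N2.N1=(suspect,v1) N2.N2=(alive,v0) | N1.N0=(suspect,v2) N1.N1=(suspect,v1) N1.N2=(alive,v0)
Op 7: gossip N0<->N2 -> N0.N0=(suspect,v2) N0.N1=(suspect,v1) N0.N2=(alive,v0) | N2.N0=(suspect,v2) N2.N1=(suspect,v1) N2.N2=(alive,v0)
Op 8: gossip N0<->N1 -> N0.N0=(suspect,v2) N0.N1=(suspect,v1) N0.N2=(alive,v0) | N1.N0=(suspect,v2) N1.N1=(suspect,v1) N1.N2=(alive,v0)
Op 9: gossip N2<->N1 -> N2.N0=(suspect,v2) N2.N1=(suspect,v1) N2.N2=(alive,v0) | N1.N0=(suspect,v2) N1.N1=(suspect,v1) N1.N2=(alive,v0)
Op 10: gossip N0<->N1 -> N0.N0=(suspect,v2) N0.N1=(suspect,v1) N0.N2=(alive,v0) | N1.N0=(suspect,v2) N1.N1=(suspect,v1) N1.N2=(alive,v0)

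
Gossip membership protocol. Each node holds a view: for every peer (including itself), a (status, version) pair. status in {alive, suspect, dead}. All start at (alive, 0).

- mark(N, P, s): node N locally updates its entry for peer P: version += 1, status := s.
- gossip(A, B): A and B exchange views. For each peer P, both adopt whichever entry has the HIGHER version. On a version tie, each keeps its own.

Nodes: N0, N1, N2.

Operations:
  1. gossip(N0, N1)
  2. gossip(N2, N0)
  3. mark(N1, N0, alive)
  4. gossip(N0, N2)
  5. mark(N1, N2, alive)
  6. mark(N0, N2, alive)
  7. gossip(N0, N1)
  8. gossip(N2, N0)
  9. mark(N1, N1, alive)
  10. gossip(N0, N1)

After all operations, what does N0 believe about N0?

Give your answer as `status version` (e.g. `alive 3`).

Answer: alive 1

Derivation:
Op 1: gossip N0<->N1 -> N0.N0=(alive,v0) N0.N1=(alive,v0) N0.N2=(alive,v0) | N1.N0=(alive,v0) N1.N1=(alive,v0) N1.N2=(alive,v0)
Op 2: gossip N2<->N0 -> N2.N0=(alive,v0) N2.N1=(alive,v0) N2.N2=(alive,v0) | N0.N0=(alive,v0) N0.N1=(alive,v0) N0.N2=(alive,v0)
Op 3: N1 marks N0=alive -> (alive,v1)
Op 4: gossip N0<->N2 -> N0.N0=(alive,v0) N0.N1=(alive,v0) N0.N2=(alive,v0) | N2.N0=(alive,v0) N2.N1=(alive,v0) N2.N2=(alive,v0)
Op 5: N1 marks N2=alive -> (alive,v1)
Op 6: N0 marks N2=alive -> (alive,v1)
Op 7: gossip N0<->N1 -> N0.N0=(alive,v1) N0.N1=(alive,v0) N0.N2=(alive,v1) | N1.N0=(alive,v1) N1.N1=(alive,v0) N1.N2=(alive,v1)
Op 8: gossip N2<->N0 -> N2.N0=(alive,v1) N2.N1=(alive,v0) N2.N2=(alive,v1) | N0.N0=(alive,v1) N0.N1=(alive,v0) N0.N2=(alive,v1)
Op 9: N1 marks N1=alive -> (alive,v1)
Op 10: gossip N0<->N1 -> N0.N0=(alive,v1) N0.N1=(alive,v1) N0.N2=(alive,v1) | N1.N0=(alive,v1) N1.N1=(alive,v1) N1.N2=(alive,v1)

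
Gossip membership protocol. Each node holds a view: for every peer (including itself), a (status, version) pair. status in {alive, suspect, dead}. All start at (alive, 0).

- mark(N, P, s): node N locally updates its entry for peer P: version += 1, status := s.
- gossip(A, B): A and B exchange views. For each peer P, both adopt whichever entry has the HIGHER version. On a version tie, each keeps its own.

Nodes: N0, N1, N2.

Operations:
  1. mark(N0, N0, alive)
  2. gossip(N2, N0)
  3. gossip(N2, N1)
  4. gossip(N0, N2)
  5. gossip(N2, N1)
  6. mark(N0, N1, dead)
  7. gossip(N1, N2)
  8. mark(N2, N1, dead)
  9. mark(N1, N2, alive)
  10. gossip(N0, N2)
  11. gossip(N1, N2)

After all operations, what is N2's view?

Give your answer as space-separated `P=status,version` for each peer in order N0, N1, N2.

Op 1: N0 marks N0=alive -> (alive,v1)
Op 2: gossip N2<->N0 -> N2.N0=(alive,v1) N2.N1=(alive,v0) N2.N2=(alive,v0) | N0.N0=(alive,v1) N0.N1=(alive,v0) N0.N2=(alive,v0)
Op 3: gossip N2<->N1 -> N2.N0=(alive,v1) N2.N1=(alive,v0) N2.N2=(alive,v0) | N1.N0=(alive,v1) N1.N1=(alive,v0) N1.N2=(alive,v0)
Op 4: gossip N0<->N2 -> N0.N0=(alive,v1) N0.N1=(alive,v0) N0.N2=(alive,v0) | N2.N0=(alive,v1) N2.N1=(alive,v0) N2.N2=(alive,v0)
Op 5: gossip N2<->N1 -> N2.N0=(alive,v1) N2.N1=(alive,v0) N2.N2=(alive,v0) | N1.N0=(alive,v1) N1.N1=(alive,v0) N1.N2=(alive,v0)
Op 6: N0 marks N1=dead -> (dead,v1)
Op 7: gossip N1<->N2 -> N1.N0=(alive,v1) N1.N1=(alive,v0) N1.N2=(alive,v0) | N2.N0=(alive,v1) N2.N1=(alive,v0) N2.N2=(alive,v0)
Op 8: N2 marks N1=dead -> (dead,v1)
Op 9: N1 marks N2=alive -> (alive,v1)
Op 10: gossip N0<->N2 -> N0.N0=(alive,v1) N0.N1=(dead,v1) N0.N2=(alive,v0) | N2.N0=(alive,v1) N2.N1=(dead,v1) N2.N2=(alive,v0)
Op 11: gossip N1<->N2 -> N1.N0=(alive,v1) N1.N1=(dead,v1) N1.N2=(alive,v1) | N2.N0=(alive,v1) N2.N1=(dead,v1) N2.N2=(alive,v1)

Answer: N0=alive,1 N1=dead,1 N2=alive,1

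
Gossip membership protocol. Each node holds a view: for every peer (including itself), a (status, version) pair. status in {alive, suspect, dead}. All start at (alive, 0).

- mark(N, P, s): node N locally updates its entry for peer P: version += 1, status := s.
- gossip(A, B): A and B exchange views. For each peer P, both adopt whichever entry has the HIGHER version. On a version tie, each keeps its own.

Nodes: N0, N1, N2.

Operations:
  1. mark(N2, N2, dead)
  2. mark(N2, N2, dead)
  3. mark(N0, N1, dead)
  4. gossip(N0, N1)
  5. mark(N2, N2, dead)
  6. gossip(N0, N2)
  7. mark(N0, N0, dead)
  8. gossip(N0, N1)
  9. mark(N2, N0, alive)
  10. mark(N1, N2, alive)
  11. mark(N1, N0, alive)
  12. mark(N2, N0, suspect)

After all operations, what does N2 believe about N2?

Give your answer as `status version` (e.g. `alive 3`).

Op 1: N2 marks N2=dead -> (dead,v1)
Op 2: N2 marks N2=dead -> (dead,v2)
Op 3: N0 marks N1=dead -> (dead,v1)
Op 4: gossip N0<->N1 -> N0.N0=(alive,v0) N0.N1=(dead,v1) N0.N2=(alive,v0) | N1.N0=(alive,v0) N1.N1=(dead,v1) N1.N2=(alive,v0)
Op 5: N2 marks N2=dead -> (dead,v3)
Op 6: gossip N0<->N2 -> N0.N0=(alive,v0) N0.N1=(dead,v1) N0.N2=(dead,v3) | N2.N0=(alive,v0) N2.N1=(dead,v1) N2.N2=(dead,v3)
Op 7: N0 marks N0=dead -> (dead,v1)
Op 8: gossip N0<->N1 -> N0.N0=(dead,v1) N0.N1=(dead,v1) N0.N2=(dead,v3) | N1.N0=(dead,v1) N1.N1=(dead,v1) N1.N2=(dead,v3)
Op 9: N2 marks N0=alive -> (alive,v1)
Op 10: N1 marks N2=alive -> (alive,v4)
Op 11: N1 marks N0=alive -> (alive,v2)
Op 12: N2 marks N0=suspect -> (suspect,v2)

Answer: dead 3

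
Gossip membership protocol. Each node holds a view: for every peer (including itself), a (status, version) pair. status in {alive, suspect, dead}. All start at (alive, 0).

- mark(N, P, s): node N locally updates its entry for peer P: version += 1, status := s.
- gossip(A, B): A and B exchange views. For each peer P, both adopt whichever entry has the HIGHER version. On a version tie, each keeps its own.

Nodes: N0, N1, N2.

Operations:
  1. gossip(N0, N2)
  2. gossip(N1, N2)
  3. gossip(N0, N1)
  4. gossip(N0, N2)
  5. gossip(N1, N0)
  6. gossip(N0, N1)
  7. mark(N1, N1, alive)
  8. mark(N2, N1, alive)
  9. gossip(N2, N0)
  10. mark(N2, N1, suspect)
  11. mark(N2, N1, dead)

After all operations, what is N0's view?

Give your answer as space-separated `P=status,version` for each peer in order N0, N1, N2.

Op 1: gossip N0<->N2 -> N0.N0=(alive,v0) N0.N1=(alive,v0) N0.N2=(alive,v0) | N2.N0=(alive,v0) N2.N1=(alive,v0) N2.N2=(alive,v0)
Op 2: gossip N1<->N2 -> N1.N0=(alive,v0) N1.N1=(alive,v0) N1.N2=(alive,v0) | N2.N0=(alive,v0) N2.N1=(alive,v0) N2.N2=(alive,v0)
Op 3: gossip N0<->N1 -> N0.N0=(alive,v0) N0.N1=(alive,v0) N0.N2=(alive,v0) | N1.N0=(alive,v0) N1.N1=(alive,v0) N1.N2=(alive,v0)
Op 4: gossip N0<->N2 -> N0.N0=(alive,v0) N0.N1=(alive,v0) N0.N2=(alive,v0) | N2.N0=(alive,v0) N2.N1=(alive,v0) N2.N2=(alive,v0)
Op 5: gossip N1<->N0 -> N1.N0=(alive,v0) N1.N1=(alive,v0) N1.N2=(alive,v0) | N0.N0=(alive,v0) N0.N1=(alive,v0) N0.N2=(alive,v0)
Op 6: gossip N0<->N1 -> N0.N0=(alive,v0) N0.N1=(alive,v0) N0.N2=(alive,v0) | N1.N0=(alive,v0) N1.N1=(alive,v0) N1.N2=(alive,v0)
Op 7: N1 marks N1=alive -> (alive,v1)
Op 8: N2 marks N1=alive -> (alive,v1)
Op 9: gossip N2<->N0 -> N2.N0=(alive,v0) N2.N1=(alive,v1) N2.N2=(alive,v0) | N0.N0=(alive,v0) N0.N1=(alive,v1) N0.N2=(alive,v0)
Op 10: N2 marks N1=suspect -> (suspect,v2)
Op 11: N2 marks N1=dead -> (dead,v3)

Answer: N0=alive,0 N1=alive,1 N2=alive,0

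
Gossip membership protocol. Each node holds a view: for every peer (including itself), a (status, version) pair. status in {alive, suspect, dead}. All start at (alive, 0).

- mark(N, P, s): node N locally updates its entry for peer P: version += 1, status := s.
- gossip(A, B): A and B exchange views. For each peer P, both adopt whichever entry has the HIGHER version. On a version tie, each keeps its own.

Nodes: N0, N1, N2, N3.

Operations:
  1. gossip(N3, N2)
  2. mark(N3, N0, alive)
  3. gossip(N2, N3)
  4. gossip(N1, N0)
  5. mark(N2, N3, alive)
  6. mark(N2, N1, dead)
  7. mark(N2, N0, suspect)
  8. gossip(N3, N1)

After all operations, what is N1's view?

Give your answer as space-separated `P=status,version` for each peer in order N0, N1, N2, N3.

Answer: N0=alive,1 N1=alive,0 N2=alive,0 N3=alive,0

Derivation:
Op 1: gossip N3<->N2 -> N3.N0=(alive,v0) N3.N1=(alive,v0) N3.N2=(alive,v0) N3.N3=(alive,v0) | N2.N0=(alive,v0) N2.N1=(alive,v0) N2.N2=(alive,v0) N2.N3=(alive,v0)
Op 2: N3 marks N0=alive -> (alive,v1)
Op 3: gossip N2<->N3 -> N2.N0=(alive,v1) N2.N1=(alive,v0) N2.N2=(alive,v0) N2.N3=(alive,v0) | N3.N0=(alive,v1) N3.N1=(alive,v0) N3.N2=(alive,v0) N3.N3=(alive,v0)
Op 4: gossip N1<->N0 -> N1.N0=(alive,v0) N1.N1=(alive,v0) N1.N2=(alive,v0) N1.N3=(alive,v0) | N0.N0=(alive,v0) N0.N1=(alive,v0) N0.N2=(alive,v0) N0.N3=(alive,v0)
Op 5: N2 marks N3=alive -> (alive,v1)
Op 6: N2 marks N1=dead -> (dead,v1)
Op 7: N2 marks N0=suspect -> (suspect,v2)
Op 8: gossip N3<->N1 -> N3.N0=(alive,v1) N3.N1=(alive,v0) N3.N2=(alive,v0) N3.N3=(alive,v0) | N1.N0=(alive,v1) N1.N1=(alive,v0) N1.N2=(alive,v0) N1.N3=(alive,v0)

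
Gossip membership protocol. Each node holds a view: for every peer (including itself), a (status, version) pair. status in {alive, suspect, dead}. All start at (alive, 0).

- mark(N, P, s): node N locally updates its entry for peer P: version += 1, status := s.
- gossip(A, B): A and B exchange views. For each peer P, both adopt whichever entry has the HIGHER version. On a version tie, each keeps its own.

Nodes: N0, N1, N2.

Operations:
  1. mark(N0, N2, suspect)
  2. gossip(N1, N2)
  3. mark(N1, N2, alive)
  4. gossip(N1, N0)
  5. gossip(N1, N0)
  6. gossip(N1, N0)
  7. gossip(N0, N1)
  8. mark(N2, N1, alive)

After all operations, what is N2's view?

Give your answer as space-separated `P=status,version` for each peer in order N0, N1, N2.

Op 1: N0 marks N2=suspect -> (suspect,v1)
Op 2: gossip N1<->N2 -> N1.N0=(alive,v0) N1.N1=(alive,v0) N1.N2=(alive,v0) | N2.N0=(alive,v0) N2.N1=(alive,v0) N2.N2=(alive,v0)
Op 3: N1 marks N2=alive -> (alive,v1)
Op 4: gossip N1<->N0 -> N1.N0=(alive,v0) N1.N1=(alive,v0) N1.N2=(alive,v1) | N0.N0=(alive,v0) N0.N1=(alive,v0) N0.N2=(suspect,v1)
Op 5: gossip N1<->N0 -> N1.N0=(alive,v0) N1.N1=(alive,v0) N1.N2=(alive,v1) | N0.N0=(alive,v0) N0.N1=(alive,v0) N0.N2=(suspect,v1)
Op 6: gossip N1<->N0 -> N1.N0=(alive,v0) N1.N1=(alive,v0) N1.N2=(alive,v1) | N0.N0=(alive,v0) N0.N1=(alive,v0) N0.N2=(suspect,v1)
Op 7: gossip N0<->N1 -> N0.N0=(alive,v0) N0.N1=(alive,v0) N0.N2=(suspect,v1) | N1.N0=(alive,v0) N1.N1=(alive,v0) N1.N2=(alive,v1)
Op 8: N2 marks N1=alive -> (alive,v1)

Answer: N0=alive,0 N1=alive,1 N2=alive,0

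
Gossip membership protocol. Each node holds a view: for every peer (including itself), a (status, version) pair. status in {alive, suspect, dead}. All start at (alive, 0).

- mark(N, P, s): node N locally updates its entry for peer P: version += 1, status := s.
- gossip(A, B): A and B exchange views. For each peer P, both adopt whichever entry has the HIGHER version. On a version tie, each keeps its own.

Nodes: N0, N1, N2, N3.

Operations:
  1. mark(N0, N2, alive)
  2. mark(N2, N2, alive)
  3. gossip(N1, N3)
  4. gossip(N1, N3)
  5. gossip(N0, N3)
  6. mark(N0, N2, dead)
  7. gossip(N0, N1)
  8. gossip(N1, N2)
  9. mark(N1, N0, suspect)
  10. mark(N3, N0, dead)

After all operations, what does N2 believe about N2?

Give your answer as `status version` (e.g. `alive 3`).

Answer: dead 2

Derivation:
Op 1: N0 marks N2=alive -> (alive,v1)
Op 2: N2 marks N2=alive -> (alive,v1)
Op 3: gossip N1<->N3 -> N1.N0=(alive,v0) N1.N1=(alive,v0) N1.N2=(alive,v0) N1.N3=(alive,v0) | N3.N0=(alive,v0) N3.N1=(alive,v0) N3.N2=(alive,v0) N3.N3=(alive,v0)
Op 4: gossip N1<->N3 -> N1.N0=(alive,v0) N1.N1=(alive,v0) N1.N2=(alive,v0) N1.N3=(alive,v0) | N3.N0=(alive,v0) N3.N1=(alive,v0) N3.N2=(alive,v0) N3.N3=(alive,v0)
Op 5: gossip N0<->N3 -> N0.N0=(alive,v0) N0.N1=(alive,v0) N0.N2=(alive,v1) N0.N3=(alive,v0) | N3.N0=(alive,v0) N3.N1=(alive,v0) N3.N2=(alive,v1) N3.N3=(alive,v0)
Op 6: N0 marks N2=dead -> (dead,v2)
Op 7: gossip N0<->N1 -> N0.N0=(alive,v0) N0.N1=(alive,v0) N0.N2=(dead,v2) N0.N3=(alive,v0) | N1.N0=(alive,v0) N1.N1=(alive,v0) N1.N2=(dead,v2) N1.N3=(alive,v0)
Op 8: gossip N1<->N2 -> N1.N0=(alive,v0) N1.N1=(alive,v0) N1.N2=(dead,v2) N1.N3=(alive,v0) | N2.N0=(alive,v0) N2.N1=(alive,v0) N2.N2=(dead,v2) N2.N3=(alive,v0)
Op 9: N1 marks N0=suspect -> (suspect,v1)
Op 10: N3 marks N0=dead -> (dead,v1)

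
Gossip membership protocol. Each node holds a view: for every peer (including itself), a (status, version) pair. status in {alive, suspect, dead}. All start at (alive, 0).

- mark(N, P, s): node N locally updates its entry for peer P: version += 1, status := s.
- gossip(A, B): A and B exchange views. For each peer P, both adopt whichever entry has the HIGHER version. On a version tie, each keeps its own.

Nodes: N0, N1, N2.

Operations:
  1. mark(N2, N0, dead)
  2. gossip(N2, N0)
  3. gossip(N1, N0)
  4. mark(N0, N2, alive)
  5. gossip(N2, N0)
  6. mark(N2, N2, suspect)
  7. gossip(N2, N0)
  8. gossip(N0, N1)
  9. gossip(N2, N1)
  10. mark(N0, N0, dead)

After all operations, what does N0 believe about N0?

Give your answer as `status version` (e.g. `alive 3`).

Op 1: N2 marks N0=dead -> (dead,v1)
Op 2: gossip N2<->N0 -> N2.N0=(dead,v1) N2.N1=(alive,v0) N2.N2=(alive,v0) | N0.N0=(dead,v1) N0.N1=(alive,v0) N0.N2=(alive,v0)
Op 3: gossip N1<->N0 -> N1.N0=(dead,v1) N1.N1=(alive,v0) N1.N2=(alive,v0) | N0.N0=(dead,v1) N0.N1=(alive,v0) N0.N2=(alive,v0)
Op 4: N0 marks N2=alive -> (alive,v1)
Op 5: gossip N2<->N0 -> N2.N0=(dead,v1) N2.N1=(alive,v0) N2.N2=(alive,v1) | N0.N0=(dead,v1) N0.N1=(alive,v0) N0.N2=(alive,v1)
Op 6: N2 marks N2=suspect -> (suspect,v2)
Op 7: gossip N2<->N0 -> N2.N0=(dead,v1) N2.N1=(alive,v0) N2.N2=(suspect,v2) | N0.N0=(dead,v1) N0.N1=(alive,v0) N0.N2=(suspect,v2)
Op 8: gossip N0<->N1 -> N0.N0=(dead,v1) N0.N1=(alive,v0) N0.N2=(suspect,v2) | N1.N0=(dead,v1) N1.N1=(alive,v0) N1.N2=(suspect,v2)
Op 9: gossip N2<->N1 -> N2.N0=(dead,v1) N2.N1=(alive,v0) N2.N2=(suspect,v2) | N1.N0=(dead,v1) N1.N1=(alive,v0) N1.N2=(suspect,v2)
Op 10: N0 marks N0=dead -> (dead,v2)

Answer: dead 2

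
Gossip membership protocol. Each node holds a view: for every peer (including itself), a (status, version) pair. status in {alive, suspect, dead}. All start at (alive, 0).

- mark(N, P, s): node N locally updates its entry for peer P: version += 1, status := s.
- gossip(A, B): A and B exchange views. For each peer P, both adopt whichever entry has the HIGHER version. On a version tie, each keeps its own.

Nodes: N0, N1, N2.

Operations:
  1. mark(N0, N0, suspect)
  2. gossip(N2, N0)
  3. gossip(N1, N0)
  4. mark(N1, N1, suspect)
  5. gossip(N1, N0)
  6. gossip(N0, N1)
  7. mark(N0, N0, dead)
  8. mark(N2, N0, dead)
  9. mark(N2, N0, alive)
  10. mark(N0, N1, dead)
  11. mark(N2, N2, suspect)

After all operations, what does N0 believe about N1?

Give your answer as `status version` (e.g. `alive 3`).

Op 1: N0 marks N0=suspect -> (suspect,v1)
Op 2: gossip N2<->N0 -> N2.N0=(suspect,v1) N2.N1=(alive,v0) N2.N2=(alive,v0) | N0.N0=(suspect,v1) N0.N1=(alive,v0) N0.N2=(alive,v0)
Op 3: gossip N1<->N0 -> N1.N0=(suspect,v1) N1.N1=(alive,v0) N1.N2=(alive,v0) | N0.N0=(suspect,v1) N0.N1=(alive,v0) N0.N2=(alive,v0)
Op 4: N1 marks N1=suspect -> (suspect,v1)
Op 5: gossip N1<->N0 -> N1.N0=(suspect,v1) N1.N1=(suspect,v1) N1.N2=(alive,v0) | N0.N0=(suspect,v1) N0.N1=(suspect,v1) N0.N2=(alive,v0)
Op 6: gossip N0<->N1 -> N0.N0=(suspect,v1) N0.N1=(suspect,v1) N0.N2=(alive,v0) | N1.N0=(suspect,v1) N1.N1=(suspect,v1) N1.N2=(alive,v0)
Op 7: N0 marks N0=dead -> (dead,v2)
Op 8: N2 marks N0=dead -> (dead,v2)
Op 9: N2 marks N0=alive -> (alive,v3)
Op 10: N0 marks N1=dead -> (dead,v2)
Op 11: N2 marks N2=suspect -> (suspect,v1)

Answer: dead 2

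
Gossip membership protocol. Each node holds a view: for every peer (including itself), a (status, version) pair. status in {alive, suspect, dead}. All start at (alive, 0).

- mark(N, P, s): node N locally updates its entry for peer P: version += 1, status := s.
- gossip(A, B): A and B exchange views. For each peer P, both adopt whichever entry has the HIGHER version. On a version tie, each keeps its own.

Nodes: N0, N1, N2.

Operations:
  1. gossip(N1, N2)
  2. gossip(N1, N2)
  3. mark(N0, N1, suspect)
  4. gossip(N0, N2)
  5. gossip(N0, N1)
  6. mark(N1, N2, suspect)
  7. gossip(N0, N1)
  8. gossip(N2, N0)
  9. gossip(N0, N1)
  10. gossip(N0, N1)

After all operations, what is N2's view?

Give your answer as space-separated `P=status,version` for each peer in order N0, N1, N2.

Op 1: gossip N1<->N2 -> N1.N0=(alive,v0) N1.N1=(alive,v0) N1.N2=(alive,v0) | N2.N0=(alive,v0) N2.N1=(alive,v0) N2.N2=(alive,v0)
Op 2: gossip N1<->N2 -> N1.N0=(alive,v0) N1.N1=(alive,v0) N1.N2=(alive,v0) | N2.N0=(alive,v0) N2.N1=(alive,v0) N2.N2=(alive,v0)
Op 3: N0 marks N1=suspect -> (suspect,v1)
Op 4: gossip N0<->N2 -> N0.N0=(alive,v0) N0.N1=(suspect,v1) N0.N2=(alive,v0) | N2.N0=(alive,v0) N2.N1=(suspect,v1) N2.N2=(alive,v0)
Op 5: gossip N0<->N1 -> N0.N0=(alive,v0) N0.N1=(suspect,v1) N0.N2=(alive,v0) | N1.N0=(alive,v0) N1.N1=(suspect,v1) N1.N2=(alive,v0)
Op 6: N1 marks N2=suspect -> (suspect,v1)
Op 7: gossip N0<->N1 -> N0.N0=(alive,v0) N0.N1=(suspect,v1) N0.N2=(suspect,v1) | N1.N0=(alive,v0) N1.N1=(suspect,v1) N1.N2=(suspect,v1)
Op 8: gossip N2<->N0 -> N2.N0=(alive,v0) N2.N1=(suspect,v1) N2.N2=(suspect,v1) | N0.N0=(alive,v0) N0.N1=(suspect,v1) N0.N2=(suspect,v1)
Op 9: gossip N0<->N1 -> N0.N0=(alive,v0) N0.N1=(suspect,v1) N0.N2=(suspect,v1) | N1.N0=(alive,v0) N1.N1=(suspect,v1) N1.N2=(suspect,v1)
Op 10: gossip N0<->N1 -> N0.N0=(alive,v0) N0.N1=(suspect,v1) N0.N2=(suspect,v1) | N1.N0=(alive,v0) N1.N1=(suspect,v1) N1.N2=(suspect,v1)

Answer: N0=alive,0 N1=suspect,1 N2=suspect,1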